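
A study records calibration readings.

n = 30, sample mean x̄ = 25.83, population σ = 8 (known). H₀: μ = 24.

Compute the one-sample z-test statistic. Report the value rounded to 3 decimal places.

SE = σ/√n = 8/√30 = 1.4606
z = (x̄−μ₀)/SE = (25.83−24)/1.4606 = 1.2529

test statistic = 1.253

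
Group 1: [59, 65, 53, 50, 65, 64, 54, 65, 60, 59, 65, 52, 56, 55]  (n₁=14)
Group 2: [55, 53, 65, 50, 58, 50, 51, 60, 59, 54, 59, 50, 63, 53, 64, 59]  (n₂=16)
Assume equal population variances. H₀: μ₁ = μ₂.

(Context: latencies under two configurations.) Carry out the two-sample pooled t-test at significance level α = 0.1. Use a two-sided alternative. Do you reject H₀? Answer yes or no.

x̄₁=58.714, s₁=5.441, n₁=14
x̄₂=56.438, s₂=5.125, n₂=16
s_p² = [13·5.441² + 15·5.125²]/28 = 27.8141
SE = √(s_p²·(1/14+1/16)) = 1.9301
t = (58.714−56.438)/1.9301 = 1.1796
df = 28
p-value (two-sided) = 0.24807
At α=0.1: p ≥ α → fail to reject H₀

reject H₀: no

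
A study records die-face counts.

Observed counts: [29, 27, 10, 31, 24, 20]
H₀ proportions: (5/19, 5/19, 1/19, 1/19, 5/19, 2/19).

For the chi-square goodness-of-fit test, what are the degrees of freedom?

degrees of freedom = 5

df = k − 1 = 6 − 1 = 5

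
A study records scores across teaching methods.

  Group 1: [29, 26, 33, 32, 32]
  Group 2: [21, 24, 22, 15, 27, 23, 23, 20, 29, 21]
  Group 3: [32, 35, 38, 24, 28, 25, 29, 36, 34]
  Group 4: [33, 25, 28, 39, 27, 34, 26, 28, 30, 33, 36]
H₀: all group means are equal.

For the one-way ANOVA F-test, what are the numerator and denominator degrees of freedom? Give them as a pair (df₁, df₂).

degrees of freedom = [3, 31]

k = 4 groups, N = 35 total
df = (k−1, N−k) = (4−1, 35−4) = (3, 31)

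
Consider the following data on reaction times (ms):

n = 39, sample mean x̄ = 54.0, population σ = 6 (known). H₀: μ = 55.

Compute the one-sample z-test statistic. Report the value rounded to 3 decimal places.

SE = σ/√n = 6/√39 = 0.9608
z = (x̄−μ₀)/SE = (54.0−55)/0.9608 = -1.0408

test statistic = -1.041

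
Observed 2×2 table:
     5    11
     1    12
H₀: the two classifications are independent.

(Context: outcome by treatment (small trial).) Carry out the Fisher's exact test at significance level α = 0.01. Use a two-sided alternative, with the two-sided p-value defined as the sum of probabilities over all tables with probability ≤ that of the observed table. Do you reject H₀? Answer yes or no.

Margins: r₁=16, r₂=13, c₁=6, c₂=23, n=29
p_obs = C(16,5)·C(13,1)/C(29,6); sum pmf over tables with pmf ≤ p_obs
p-value (two-sided) = 0.18336
At α=0.01: p ≥ α → fail to reject H₀

reject H₀: no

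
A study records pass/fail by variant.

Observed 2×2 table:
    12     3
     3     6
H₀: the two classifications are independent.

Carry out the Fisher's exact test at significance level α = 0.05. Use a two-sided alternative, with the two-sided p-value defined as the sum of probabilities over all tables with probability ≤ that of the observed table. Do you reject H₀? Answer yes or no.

Margins: r₁=15, r₂=9, c₁=15, c₂=9, n=24
p_obs = C(15,12)·C(9,3)/C(24,15); sum pmf over tables with pmf ≤ p_obs
p-value (two-sided) = 0.03605
At α=0.05: p < α → reject H₀

reject H₀: yes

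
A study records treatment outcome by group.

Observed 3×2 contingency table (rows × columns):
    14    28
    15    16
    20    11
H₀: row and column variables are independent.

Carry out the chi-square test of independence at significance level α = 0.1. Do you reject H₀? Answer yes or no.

Row totals [42, 31, 31], col totals [49, 55], n=104
χ² = (14−19.79)²/19.79 + (28−22.21)²/22.21 + (15−14.61)²/14.61 + (16−16.39)²/16.39 + (20−14.61)²/14.61 + (11−16.39)²/16.39 = 6.9889
df = 2
p-value (upper-tail) = 0.03036
At α=0.1: p < α → reject H₀

reject H₀: yes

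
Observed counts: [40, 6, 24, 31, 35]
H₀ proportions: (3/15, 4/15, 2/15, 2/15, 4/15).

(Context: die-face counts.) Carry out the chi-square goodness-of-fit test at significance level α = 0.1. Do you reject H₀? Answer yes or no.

n = 136; E_i = n·p_i = [27.20, 36.27, 18.13, 18.13, 36.27]
χ² = (40−27.20)²/27.20 + (6−36.27)²/36.27 + (24−18.13)²/18.13 + (31−18.13)²/18.13 + (35−36.27)²/36.27 = 42.3548
df = 4
p-value (upper-tail) = 0.00000
At α=0.1: p < α → reject H₀

reject H₀: yes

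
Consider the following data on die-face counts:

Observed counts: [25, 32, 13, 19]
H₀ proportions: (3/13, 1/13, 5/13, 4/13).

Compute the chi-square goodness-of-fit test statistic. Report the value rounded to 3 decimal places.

test statistic = 109.123

n = 89; E_i = n·p_i = [20.54, 6.85, 34.23, 27.38]
χ² = (25−20.54)²/20.54 + (32−6.85)²/6.85 + (13−34.23)²/34.23 + (19−27.38)²/27.38 = 109.1234
df = 3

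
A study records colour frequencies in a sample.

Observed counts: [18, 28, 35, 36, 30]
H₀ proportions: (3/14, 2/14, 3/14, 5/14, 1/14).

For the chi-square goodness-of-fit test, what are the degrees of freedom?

df = k − 1 = 5 − 1 = 4

degrees of freedom = 4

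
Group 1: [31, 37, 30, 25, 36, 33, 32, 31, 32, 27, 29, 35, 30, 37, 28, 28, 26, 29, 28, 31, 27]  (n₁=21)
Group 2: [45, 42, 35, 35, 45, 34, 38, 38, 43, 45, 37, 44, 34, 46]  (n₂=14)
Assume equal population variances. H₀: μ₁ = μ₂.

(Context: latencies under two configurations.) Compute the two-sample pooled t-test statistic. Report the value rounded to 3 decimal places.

x̄₁=30.571, s₁=3.501, n₁=21
x̄₂=40.071, s₂=4.632, n₂=14
s_p² = [20·3.501² + 13·4.632²]/33 = 15.8810
SE = √(s_p²·(1/21+1/14)) = 1.3750
t = (30.571−40.071)/1.3750 = -6.9092
df = 33

test statistic = -6.909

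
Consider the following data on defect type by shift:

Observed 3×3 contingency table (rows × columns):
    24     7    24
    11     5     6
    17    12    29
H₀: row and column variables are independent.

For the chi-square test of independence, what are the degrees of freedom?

degrees of freedom = 4

df = (r−1)(c−1) = (3−1)·(3−1) = 4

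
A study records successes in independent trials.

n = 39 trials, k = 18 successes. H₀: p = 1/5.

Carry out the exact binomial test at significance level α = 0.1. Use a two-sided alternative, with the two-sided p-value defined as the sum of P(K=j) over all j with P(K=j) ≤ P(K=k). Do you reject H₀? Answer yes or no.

reject H₀: yes

Exact binomial: n=39, k=18, p₀=1/5=0.2000
P(X=j) = C(n,j)·p₀^j·(1−p₀)^(n−j); p = Σ P(X=j) over j with P(X=j) ≤ P(X=18)
p-value (two-sided) = 0.00021
At α=0.1: p < α → reject H₀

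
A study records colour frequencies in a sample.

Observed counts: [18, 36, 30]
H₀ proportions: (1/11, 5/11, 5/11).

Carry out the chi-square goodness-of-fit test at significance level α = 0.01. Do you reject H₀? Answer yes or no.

reject H₀: yes

n = 84; E_i = n·p_i = [7.64, 38.18, 38.18]
χ² = (18−7.64)²/7.64 + (36−38.18)²/38.18 + (30−38.18)²/38.18 = 15.9429
df = 2
p-value (upper-tail) = 0.00035
At α=0.01: p < α → reject H₀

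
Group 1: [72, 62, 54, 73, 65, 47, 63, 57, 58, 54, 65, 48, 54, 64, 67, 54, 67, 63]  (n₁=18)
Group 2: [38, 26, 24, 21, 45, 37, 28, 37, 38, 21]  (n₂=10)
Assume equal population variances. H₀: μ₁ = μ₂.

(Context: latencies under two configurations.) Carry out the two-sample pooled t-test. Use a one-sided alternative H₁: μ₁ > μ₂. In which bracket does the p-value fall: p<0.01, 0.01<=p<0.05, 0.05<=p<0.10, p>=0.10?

x̄₁=60.389, s₁=7.539, n₁=18
x̄₂=31.500, s₂=8.475, n₂=10
s_p² = [17·7.539² + 9·8.475²]/26 = 62.0299
SE = √(s_p²·(1/18+1/10)) = 3.1063
t = (60.389−31.500)/3.1063 = 9.3001
df = 26
p-value (one-sided, H₁ greater) = 0.00000
→ bracket: p<0.01

p-value bracket: p<0.01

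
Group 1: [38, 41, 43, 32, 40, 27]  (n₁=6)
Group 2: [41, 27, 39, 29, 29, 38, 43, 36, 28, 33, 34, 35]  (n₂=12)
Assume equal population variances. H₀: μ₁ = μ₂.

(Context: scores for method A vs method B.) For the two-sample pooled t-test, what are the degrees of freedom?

df = n₁ + n₂ − 2 = 6 + 12 − 2 = 16

degrees of freedom = 16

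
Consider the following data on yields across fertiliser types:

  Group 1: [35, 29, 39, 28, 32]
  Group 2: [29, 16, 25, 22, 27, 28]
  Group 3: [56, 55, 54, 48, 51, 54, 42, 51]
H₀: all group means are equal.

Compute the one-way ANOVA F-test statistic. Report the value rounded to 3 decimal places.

test statistic = 61.640

Group means [32.60, 24.50, 51.38], grand mean 37.947
SSB = Σnᵢ(x̄ᵢ−x̄)² = 2670.372; SSW = ΣΣ(x−x̄ᵢ)² = 346.575
MSB = 2670.372/2 = 1335.1862; MSW = 346.575/16 = 21.6609
F = MSB/MSW = 61.6403
df = (2, 16)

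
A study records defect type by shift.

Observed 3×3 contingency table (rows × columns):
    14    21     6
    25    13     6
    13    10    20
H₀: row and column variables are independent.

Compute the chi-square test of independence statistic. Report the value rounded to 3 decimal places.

test statistic = 21.630

Row totals [41, 44, 43], col totals [52, 44, 32], n=128
χ² = (14−16.66)²/16.66 + (21−14.09)²/14.09 + (6−10.25)²/10.25 + (25−17.88)²/17.88 + (13−15.12)²/15.12 + (6−11.00)²/11.00 + (13−17.47)²/17.47 + (10−14.78)²/14.78 + (20−10.75)²/10.75 = 21.6304
df = 4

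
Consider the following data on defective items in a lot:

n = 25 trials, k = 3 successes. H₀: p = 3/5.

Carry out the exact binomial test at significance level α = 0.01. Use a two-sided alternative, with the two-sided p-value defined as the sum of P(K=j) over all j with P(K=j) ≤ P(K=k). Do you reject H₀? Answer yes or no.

reject H₀: yes

Exact binomial: n=25, k=3, p₀=3/5=0.6000
P(X=j) = C(n,j)·p₀^j·(1−p₀)^(n−j); p = Σ P(X=j) over j with P(X=j) ≤ P(X=3)
p-value (two-sided) = 0.00000
At α=0.01: p < α → reject H₀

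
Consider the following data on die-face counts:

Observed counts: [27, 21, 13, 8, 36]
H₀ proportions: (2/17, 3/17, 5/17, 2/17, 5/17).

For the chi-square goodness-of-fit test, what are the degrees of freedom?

df = k − 1 = 5 − 1 = 4

degrees of freedom = 4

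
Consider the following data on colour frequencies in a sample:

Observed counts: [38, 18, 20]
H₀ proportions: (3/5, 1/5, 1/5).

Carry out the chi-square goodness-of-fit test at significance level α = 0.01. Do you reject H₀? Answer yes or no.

n = 76; E_i = n·p_i = [45.60, 15.20, 15.20]
χ² = (38−45.60)²/45.60 + (18−15.20)²/15.20 + (20−15.20)²/15.20 = 3.2982
df = 2
p-value (upper-tail) = 0.19222
At α=0.01: p ≥ α → fail to reject H₀

reject H₀: no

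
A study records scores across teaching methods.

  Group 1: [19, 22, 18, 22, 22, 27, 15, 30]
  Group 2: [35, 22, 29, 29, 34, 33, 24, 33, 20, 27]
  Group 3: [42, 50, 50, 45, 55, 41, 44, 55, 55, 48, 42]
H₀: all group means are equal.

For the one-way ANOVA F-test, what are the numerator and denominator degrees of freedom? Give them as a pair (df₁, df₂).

degrees of freedom = [2, 26]

k = 3 groups, N = 29 total
df = (k−1, N−k) = (3−1, 29−3) = (2, 26)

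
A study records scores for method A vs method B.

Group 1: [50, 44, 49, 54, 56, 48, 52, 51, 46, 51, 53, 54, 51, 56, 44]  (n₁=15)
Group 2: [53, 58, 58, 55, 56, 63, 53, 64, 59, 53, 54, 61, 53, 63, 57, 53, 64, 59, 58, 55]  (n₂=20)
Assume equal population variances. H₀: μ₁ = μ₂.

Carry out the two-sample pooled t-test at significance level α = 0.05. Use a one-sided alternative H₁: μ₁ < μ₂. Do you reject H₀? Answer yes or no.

reject H₀: yes

x̄₁=50.600, s₁=3.851, n₁=15
x̄₂=57.450, s₂=3.913, n₂=20
s_p² = [14·3.851² + 19·3.913²]/33 = 15.1076
SE = √(s_p²·(1/15+1/20)) = 1.3276
t = (50.600−57.450)/1.3276 = -5.1596
df = 33
p-value (one-sided, H₁ less) = 0.00001
At α=0.05: p < α → reject H₀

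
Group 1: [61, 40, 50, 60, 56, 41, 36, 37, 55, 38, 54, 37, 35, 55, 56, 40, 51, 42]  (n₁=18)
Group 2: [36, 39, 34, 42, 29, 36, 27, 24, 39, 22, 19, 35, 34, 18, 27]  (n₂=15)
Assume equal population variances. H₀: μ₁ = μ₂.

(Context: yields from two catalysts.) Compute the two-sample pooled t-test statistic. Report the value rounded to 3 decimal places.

x̄₁=46.889, s₁=9.184, n₁=18
x̄₂=30.733, s₂=7.611, n₂=15
s_p² = [17·9.184² + 14·7.611²]/31 = 72.4100
SE = √(s_p²·(1/18+1/15)) = 2.9749
t = (46.889−30.733)/2.9749 = 5.4306
df = 31

test statistic = 5.431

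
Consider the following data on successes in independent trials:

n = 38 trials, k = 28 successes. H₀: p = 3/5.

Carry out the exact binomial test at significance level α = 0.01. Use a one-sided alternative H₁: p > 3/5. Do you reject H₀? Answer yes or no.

Exact binomial: n=38, k=28, p₀=3/5=0.6000
P(X≥28) from Σ C(n,i)·p₀^i·(1−p₀)^(n−i)
p-value (one-sided, H₁ greater) = 0.05722
At α=0.01: p ≥ α → fail to reject H₀

reject H₀: no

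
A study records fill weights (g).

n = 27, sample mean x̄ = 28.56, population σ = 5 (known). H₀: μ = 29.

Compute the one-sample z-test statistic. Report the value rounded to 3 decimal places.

SE = σ/√n = 5/√27 = 0.9623
z = (x̄−μ₀)/SE = (28.56−29)/0.9623 = -0.4573

test statistic = -0.457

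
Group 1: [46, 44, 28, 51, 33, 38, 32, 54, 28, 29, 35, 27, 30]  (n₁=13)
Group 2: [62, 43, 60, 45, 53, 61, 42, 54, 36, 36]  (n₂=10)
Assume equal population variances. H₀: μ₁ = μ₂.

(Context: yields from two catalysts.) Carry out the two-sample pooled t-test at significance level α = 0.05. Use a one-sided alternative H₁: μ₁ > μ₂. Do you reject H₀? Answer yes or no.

reject H₀: no

x̄₁=36.538, s₁=9.279, n₁=13
x̄₂=49.200, s₂=10.075, n₂=10
s_p² = [12·9.279² + 9·10.075²]/21 = 92.7062
SE = √(s_p²·(1/13+1/10)) = 4.0499
t = (36.538−49.200)/4.0499 = -3.1264
df = 21
p-value (one-sided, H₁ greater) = 0.99745
At α=0.05: p ≥ α → fail to reject H₀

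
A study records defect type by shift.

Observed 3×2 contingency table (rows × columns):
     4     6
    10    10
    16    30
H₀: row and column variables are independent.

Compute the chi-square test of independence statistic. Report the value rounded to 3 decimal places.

test statistic = 1.352

Row totals [10, 20, 46], col totals [30, 46], n=76
χ² = (4−3.95)²/3.95 + (6−6.05)²/6.05 + (10−7.89)²/7.89 + (10−12.11)²/12.11 + (16−18.16)²/18.16 + (30−27.84)²/27.84 = 1.3524
df = 2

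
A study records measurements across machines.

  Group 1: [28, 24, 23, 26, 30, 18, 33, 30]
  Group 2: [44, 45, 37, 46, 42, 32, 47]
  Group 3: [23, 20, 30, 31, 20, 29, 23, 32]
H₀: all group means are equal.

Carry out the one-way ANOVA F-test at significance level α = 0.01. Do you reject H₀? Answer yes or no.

reject H₀: yes

Group means [26.50, 41.86, 26.00], grand mean 31.000
SSB = Σnᵢ(x̄ᵢ−x̄)² = 1187.143; SSW = ΣΣ(x−x̄ᵢ)² = 514.857
MSB = 1187.143/2 = 593.5714; MSW = 514.857/20 = 25.7429
F = MSB/MSW = 23.0577
df = (2, 20)
p-value (upper-tail) = 0.00001
At α=0.01: p < α → reject H₀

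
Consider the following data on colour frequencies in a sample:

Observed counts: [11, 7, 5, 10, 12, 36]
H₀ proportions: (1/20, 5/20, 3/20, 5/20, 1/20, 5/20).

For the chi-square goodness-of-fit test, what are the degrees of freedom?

degrees of freedom = 5

df = k − 1 = 6 − 1 = 5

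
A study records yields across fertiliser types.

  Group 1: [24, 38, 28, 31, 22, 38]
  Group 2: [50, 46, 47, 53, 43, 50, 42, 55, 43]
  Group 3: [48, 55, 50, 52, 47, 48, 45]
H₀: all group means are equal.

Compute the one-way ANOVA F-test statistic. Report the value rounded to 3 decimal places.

test statistic = 29.310

Group means [30.17, 47.67, 49.29], grand mean 43.409
SSB = Σnᵢ(x̄ᵢ−x̄)² = 1457.056; SSW = ΣΣ(x−x̄ᵢ)² = 472.262
MSB = 1457.056/2 = 728.5281; MSW = 472.262/19 = 24.8559
F = MSB/MSW = 29.3101
df = (2, 19)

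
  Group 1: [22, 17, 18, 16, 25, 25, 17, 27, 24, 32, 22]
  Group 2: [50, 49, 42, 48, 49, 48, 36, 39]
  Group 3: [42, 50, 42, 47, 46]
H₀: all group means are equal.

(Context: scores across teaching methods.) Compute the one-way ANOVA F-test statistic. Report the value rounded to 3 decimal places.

test statistic = 66.452

Group means [22.27, 45.12, 45.40], grand mean 34.708
SSB = Σnᵢ(x̄ᵢ−x̄)² = 3140.702; SSW = ΣΣ(x−x̄ᵢ)² = 496.257
MSB = 3140.702/2 = 1570.3508; MSW = 496.257/21 = 23.6313
F = MSB/MSW = 66.4522
df = (2, 21)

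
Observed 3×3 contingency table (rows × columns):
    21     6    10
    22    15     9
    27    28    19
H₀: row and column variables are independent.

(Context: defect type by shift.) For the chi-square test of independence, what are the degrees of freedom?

degrees of freedom = 4

df = (r−1)(c−1) = (3−1)·(3−1) = 4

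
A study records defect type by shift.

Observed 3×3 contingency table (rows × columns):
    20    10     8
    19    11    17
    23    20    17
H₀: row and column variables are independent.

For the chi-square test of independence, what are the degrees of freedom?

df = (r−1)(c−1) = (3−1)·(3−1) = 4

degrees of freedom = 4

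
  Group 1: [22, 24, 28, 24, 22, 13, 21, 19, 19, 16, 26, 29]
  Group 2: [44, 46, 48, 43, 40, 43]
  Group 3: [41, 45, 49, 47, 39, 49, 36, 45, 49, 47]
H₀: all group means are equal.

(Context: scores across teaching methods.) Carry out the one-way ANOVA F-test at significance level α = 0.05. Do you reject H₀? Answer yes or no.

Group means [21.92, 44.00, 44.70], grand mean 34.786
SSB = Σnᵢ(x̄ᵢ−x̄)² = 3479.698; SSW = ΣΣ(x−x̄ᵢ)² = 471.017
MSB = 3479.698/2 = 1739.8488; MSW = 471.017/25 = 18.8407
F = MSB/MSW = 92.3454
df = (2, 25)
p-value (upper-tail) = 0.00000
At α=0.05: p < α → reject H₀

reject H₀: yes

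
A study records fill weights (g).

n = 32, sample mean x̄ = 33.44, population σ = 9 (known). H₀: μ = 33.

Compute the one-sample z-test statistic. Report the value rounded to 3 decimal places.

SE = σ/√n = 9/√32 = 1.5910
z = (x̄−μ₀)/SE = (33.44−33)/1.5910 = 0.2766

test statistic = 0.277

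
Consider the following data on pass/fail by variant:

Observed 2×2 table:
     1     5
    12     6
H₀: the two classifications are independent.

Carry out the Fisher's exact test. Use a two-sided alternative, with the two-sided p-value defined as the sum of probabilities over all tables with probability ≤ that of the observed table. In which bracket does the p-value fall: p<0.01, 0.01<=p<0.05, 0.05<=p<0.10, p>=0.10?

p-value bracket: 0.05<=p<0.10

Margins: r₁=6, r₂=18, c₁=13, c₂=11, n=24
p_obs = C(6,1)·C(18,12)/C(24,13); sum pmf over tables with pmf ≤ p_obs
p-value (two-sided) = 0.06080
→ bracket: 0.05<=p<0.10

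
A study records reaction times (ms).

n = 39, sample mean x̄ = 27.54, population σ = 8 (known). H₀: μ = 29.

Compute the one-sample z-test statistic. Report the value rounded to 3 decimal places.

SE = σ/√n = 8/√39 = 1.2810
z = (x̄−μ₀)/SE = (27.54−29)/1.2810 = -1.1397

test statistic = -1.140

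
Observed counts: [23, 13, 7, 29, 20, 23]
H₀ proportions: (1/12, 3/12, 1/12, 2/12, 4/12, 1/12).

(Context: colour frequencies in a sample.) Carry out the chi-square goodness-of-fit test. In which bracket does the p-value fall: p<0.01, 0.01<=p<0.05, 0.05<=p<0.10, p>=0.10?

n = 115; E_i = n·p_i = [9.58, 28.75, 9.58, 19.17, 38.33, 9.58]
χ² = (23−9.58)²/9.58 + (13−28.75)²/28.75 + (7−9.58)²/9.58 + (29−19.17)²/19.17 + (20−38.33)²/38.33 + (23−9.58)²/9.58 = 60.7043
df = 5
p-value (upper-tail) = 0.00000
→ bracket: p<0.01

p-value bracket: p<0.01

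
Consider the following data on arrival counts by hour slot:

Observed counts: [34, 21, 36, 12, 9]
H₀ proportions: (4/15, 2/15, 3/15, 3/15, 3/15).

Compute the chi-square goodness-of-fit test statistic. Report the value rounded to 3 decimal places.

n = 112; E_i = n·p_i = [29.87, 14.93, 22.40, 22.40, 22.40]
χ² = (34−29.87)²/29.87 + (21−14.93)²/14.93 + (36−22.40)²/22.40 + (12−22.40)²/22.40 + (9−22.40)²/22.40 = 24.1384
df = 4

test statistic = 24.138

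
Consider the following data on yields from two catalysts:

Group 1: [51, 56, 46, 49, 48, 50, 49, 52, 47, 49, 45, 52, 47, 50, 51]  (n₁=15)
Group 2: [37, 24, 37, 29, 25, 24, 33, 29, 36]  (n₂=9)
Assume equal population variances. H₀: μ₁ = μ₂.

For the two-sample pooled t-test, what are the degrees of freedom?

degrees of freedom = 22

df = n₁ + n₂ − 2 = 15 + 9 − 2 = 22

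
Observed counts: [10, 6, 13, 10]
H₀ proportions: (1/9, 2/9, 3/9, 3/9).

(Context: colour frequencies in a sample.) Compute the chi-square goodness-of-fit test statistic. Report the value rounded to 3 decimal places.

n = 39; E_i = n·p_i = [4.33, 8.67, 13.00, 13.00]
χ² = (10−4.33)²/4.33 + (6−8.67)²/8.67 + (13−13.00)²/13.00 + (10−13.00)²/13.00 = 8.9231
df = 3

test statistic = 8.923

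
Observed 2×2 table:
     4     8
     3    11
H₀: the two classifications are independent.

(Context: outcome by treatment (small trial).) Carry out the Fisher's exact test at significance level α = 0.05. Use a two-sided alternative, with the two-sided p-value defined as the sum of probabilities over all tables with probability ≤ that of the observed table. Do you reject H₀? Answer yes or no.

reject H₀: no

Margins: r₁=12, r₂=14, c₁=7, c₂=19, n=26
p_obs = C(12,4)·C(14,3)/C(26,7); sum pmf over tables with pmf ≤ p_obs
p-value (two-sided) = 0.66522
At α=0.05: p ≥ α → fail to reject H₀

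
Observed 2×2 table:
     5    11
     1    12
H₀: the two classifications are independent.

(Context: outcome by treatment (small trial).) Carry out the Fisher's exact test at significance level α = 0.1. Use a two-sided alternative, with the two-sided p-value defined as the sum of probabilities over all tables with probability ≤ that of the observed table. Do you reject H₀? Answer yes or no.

reject H₀: no

Margins: r₁=16, r₂=13, c₁=6, c₂=23, n=29
p_obs = C(16,5)·C(13,1)/C(29,6); sum pmf over tables with pmf ≤ p_obs
p-value (two-sided) = 0.18336
At α=0.1: p ≥ α → fail to reject H₀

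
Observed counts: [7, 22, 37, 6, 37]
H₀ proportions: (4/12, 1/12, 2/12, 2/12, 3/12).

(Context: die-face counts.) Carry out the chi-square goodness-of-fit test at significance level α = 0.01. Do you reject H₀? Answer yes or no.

n = 109; E_i = n·p_i = [36.33, 9.08, 18.17, 18.17, 27.25]
χ² = (7−36.33)²/36.33 + (22−9.08)²/9.08 + (37−18.17)²/18.17 + (6−18.17)²/18.17 + (37−27.25)²/27.25 = 73.2110
df = 4
p-value (upper-tail) = 0.00000
At α=0.01: p < α → reject H₀

reject H₀: yes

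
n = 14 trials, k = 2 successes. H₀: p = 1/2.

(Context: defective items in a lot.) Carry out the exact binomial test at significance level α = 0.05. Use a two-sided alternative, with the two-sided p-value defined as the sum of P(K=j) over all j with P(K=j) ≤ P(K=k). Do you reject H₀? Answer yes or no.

Exact binomial: n=14, k=2, p₀=1/2=0.5000
P(X=j) = C(n,j)·p₀^j·(1−p₀)^(n−j); p = Σ P(X=j) over j with P(X=j) ≤ P(X=2)
p-value (two-sided) = 0.01294
At α=0.05: p < α → reject H₀

reject H₀: yes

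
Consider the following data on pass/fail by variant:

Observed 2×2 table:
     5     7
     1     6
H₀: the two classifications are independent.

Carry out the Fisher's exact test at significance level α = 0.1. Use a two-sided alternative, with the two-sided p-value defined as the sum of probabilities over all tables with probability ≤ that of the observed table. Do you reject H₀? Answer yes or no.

Margins: r₁=12, r₂=7, c₁=6, c₂=13, n=19
p_obs = C(12,5)·C(7,1)/C(19,6); sum pmf over tables with pmf ≤ p_obs
p-value (two-sided) = 0.33308
At α=0.1: p ≥ α → fail to reject H₀

reject H₀: no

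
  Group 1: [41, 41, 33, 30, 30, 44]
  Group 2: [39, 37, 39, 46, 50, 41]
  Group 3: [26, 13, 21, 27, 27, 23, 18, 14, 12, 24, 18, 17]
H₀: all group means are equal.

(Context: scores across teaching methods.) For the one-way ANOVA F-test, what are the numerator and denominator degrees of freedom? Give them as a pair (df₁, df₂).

degrees of freedom = [2, 21]

k = 3 groups, N = 24 total
df = (k−1, N−k) = (3−1, 24−3) = (2, 21)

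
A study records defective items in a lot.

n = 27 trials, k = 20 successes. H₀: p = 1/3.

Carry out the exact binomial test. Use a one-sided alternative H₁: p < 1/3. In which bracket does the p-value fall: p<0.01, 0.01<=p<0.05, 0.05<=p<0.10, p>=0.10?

p-value bracket: p>=0.10

Exact binomial: n=27, k=20, p₀=1/3=0.3333
P(X≤20) from Σ C(n,i)·p₀^i·(1−p₀)^(n−i)
p-value (one-sided, H₁ less) = 1.00000
→ bracket: p>=0.10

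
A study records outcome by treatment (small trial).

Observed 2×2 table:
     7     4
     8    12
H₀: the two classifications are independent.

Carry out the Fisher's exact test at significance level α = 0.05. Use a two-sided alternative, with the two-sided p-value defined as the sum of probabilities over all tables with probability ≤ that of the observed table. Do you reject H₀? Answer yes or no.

reject H₀: no

Margins: r₁=11, r₂=20, c₁=15, c₂=16, n=31
p_obs = C(11,7)·C(20,8)/C(31,15); sum pmf over tables with pmf ≤ p_obs
p-value (two-sided) = 0.27337
At α=0.05: p ≥ α → fail to reject H₀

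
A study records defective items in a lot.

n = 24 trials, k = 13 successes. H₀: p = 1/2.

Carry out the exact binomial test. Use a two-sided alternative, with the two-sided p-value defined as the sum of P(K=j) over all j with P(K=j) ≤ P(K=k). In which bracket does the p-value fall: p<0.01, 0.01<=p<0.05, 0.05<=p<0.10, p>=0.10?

Exact binomial: n=24, k=13, p₀=1/2=0.5000
P(X=j) = C(n,j)·p₀^j·(1−p₀)^(n−j); p = Σ P(X=j) over j with P(X=j) ≤ P(X=13)
p-value (two-sided) = 0.83882
→ bracket: p>=0.10

p-value bracket: p>=0.10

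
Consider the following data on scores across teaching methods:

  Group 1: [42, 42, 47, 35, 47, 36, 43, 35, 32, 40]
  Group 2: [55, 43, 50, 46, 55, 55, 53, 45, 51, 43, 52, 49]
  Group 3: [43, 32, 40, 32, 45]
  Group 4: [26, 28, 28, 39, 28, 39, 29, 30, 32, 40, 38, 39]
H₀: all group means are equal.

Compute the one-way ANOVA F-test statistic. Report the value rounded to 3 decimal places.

test statistic = 21.111

Group means [39.90, 49.75, 38.40, 33.00], grand mean 40.615
SSB = Σnᵢ(x̄ᵢ−x̄)² = 1726.881; SSW = ΣΣ(x−x̄ᵢ)² = 954.350
MSB = 1726.881/3 = 575.6269; MSW = 954.350/35 = 27.2671
F = MSB/MSW = 21.1106
df = (3, 35)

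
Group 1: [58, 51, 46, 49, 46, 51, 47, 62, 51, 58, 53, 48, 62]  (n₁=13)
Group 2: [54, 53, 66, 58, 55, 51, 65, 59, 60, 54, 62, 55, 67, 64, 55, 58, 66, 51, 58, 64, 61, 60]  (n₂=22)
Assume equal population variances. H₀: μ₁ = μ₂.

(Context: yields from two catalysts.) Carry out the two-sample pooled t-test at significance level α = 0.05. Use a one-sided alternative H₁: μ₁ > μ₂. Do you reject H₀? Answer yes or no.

reject H₀: no

x̄₁=52.462, s₁=5.739, n₁=13
x̄₂=58.909, s₂=5.013, n₂=22
s_p² = [12·5.739² + 21·5.013²]/33 = 27.9712
SE = √(s_p²·(1/13+1/22)) = 1.8501
t = (52.462−58.909)/1.8501 = -3.4849
df = 33
p-value (one-sided, H₁ greater) = 0.99929
At α=0.05: p ≥ α → fail to reject H₀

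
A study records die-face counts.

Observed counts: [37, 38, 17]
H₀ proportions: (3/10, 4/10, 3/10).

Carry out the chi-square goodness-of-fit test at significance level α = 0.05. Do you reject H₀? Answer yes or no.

n = 92; E_i = n·p_i = [27.60, 36.80, 27.60]
χ² = (37−27.60)²/27.60 + (38−36.80)²/36.80 + (17−27.60)²/27.60 = 7.3116
df = 2
p-value (upper-tail) = 0.02584
At α=0.05: p < α → reject H₀

reject H₀: yes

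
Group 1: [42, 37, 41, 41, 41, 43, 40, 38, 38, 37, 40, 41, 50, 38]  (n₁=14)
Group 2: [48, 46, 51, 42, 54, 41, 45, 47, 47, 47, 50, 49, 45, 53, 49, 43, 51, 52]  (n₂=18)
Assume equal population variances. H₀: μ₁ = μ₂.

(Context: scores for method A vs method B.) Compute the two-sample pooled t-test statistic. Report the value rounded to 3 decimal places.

test statistic = -5.749

x̄₁=40.500, s₁=3.322, n₁=14
x̄₂=47.778, s₂=3.719, n₂=18
s_p² = [13·3.322² + 17·3.719²]/30 = 12.6204
SE = √(s_p²·(1/14+1/18)) = 1.2659
t = (40.500−47.778)/1.2659 = -5.7489
df = 30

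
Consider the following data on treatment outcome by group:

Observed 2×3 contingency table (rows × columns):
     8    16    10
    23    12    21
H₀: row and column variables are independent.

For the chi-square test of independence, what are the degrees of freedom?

df = (r−1)(c−1) = (2−1)·(3−1) = 2

degrees of freedom = 2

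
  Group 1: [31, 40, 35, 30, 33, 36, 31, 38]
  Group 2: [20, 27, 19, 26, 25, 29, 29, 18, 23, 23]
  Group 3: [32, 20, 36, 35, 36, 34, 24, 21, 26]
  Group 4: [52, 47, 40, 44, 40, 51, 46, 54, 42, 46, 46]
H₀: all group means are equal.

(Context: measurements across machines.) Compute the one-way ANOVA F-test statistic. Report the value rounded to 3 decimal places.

test statistic = 40.441

Group means [34.25, 23.90, 29.33, 46.18], grand mean 33.816
SSB = Σnᵢ(x̄ᵢ−x̄)² = 2847.674; SSW = ΣΣ(x−x̄ᵢ)² = 798.036
MSB = 2847.674/3 = 949.2247; MSW = 798.036/34 = 23.4717
F = MSB/MSW = 40.4413
df = (3, 34)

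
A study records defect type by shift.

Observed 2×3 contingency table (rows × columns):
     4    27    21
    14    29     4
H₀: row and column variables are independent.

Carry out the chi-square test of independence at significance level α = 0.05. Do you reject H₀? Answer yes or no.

Row totals [52, 47], col totals [18, 56, 25], n=99
χ² = (4−9.45)²/9.45 + (27−29.41)²/29.41 + (21−13.13)²/13.13 + (14−8.55)²/8.55 + (29−26.59)²/26.59 + (4−11.87)²/11.87 = 16.9778
df = 2
p-value (upper-tail) = 0.00021
At α=0.05: p < α → reject H₀

reject H₀: yes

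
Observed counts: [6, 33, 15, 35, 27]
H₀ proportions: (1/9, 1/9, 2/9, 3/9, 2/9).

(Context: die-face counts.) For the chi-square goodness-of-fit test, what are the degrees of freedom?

df = k − 1 = 5 − 1 = 4

degrees of freedom = 4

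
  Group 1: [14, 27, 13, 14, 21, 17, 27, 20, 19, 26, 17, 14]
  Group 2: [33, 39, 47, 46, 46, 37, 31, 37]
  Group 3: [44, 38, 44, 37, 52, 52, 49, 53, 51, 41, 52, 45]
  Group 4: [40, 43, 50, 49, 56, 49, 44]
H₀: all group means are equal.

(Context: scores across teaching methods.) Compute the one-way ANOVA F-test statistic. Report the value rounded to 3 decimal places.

test statistic = 60.302

Group means [19.08, 39.50, 46.50, 47.29], grand mean 36.769
SSB = Σnᵢ(x̄ᵢ−x̄)² = 5723.578; SSW = ΣΣ(x−x̄ᵢ)² = 1107.345
MSB = 5723.578/3 = 1907.8593; MSW = 1107.345/35 = 31.6384
F = MSB/MSW = 60.3019
df = (3, 35)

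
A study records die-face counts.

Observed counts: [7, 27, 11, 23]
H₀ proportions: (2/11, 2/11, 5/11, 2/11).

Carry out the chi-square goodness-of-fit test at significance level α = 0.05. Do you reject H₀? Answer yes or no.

n = 68; E_i = n·p_i = [12.36, 12.36, 30.91, 12.36]
χ² = (7−12.36)²/12.36 + (27−12.36)²/12.36 + (11−30.91)²/30.91 + (23−12.36)²/12.36 = 41.6279
df = 3
p-value (upper-tail) = 0.00000
At α=0.05: p < α → reject H₀

reject H₀: yes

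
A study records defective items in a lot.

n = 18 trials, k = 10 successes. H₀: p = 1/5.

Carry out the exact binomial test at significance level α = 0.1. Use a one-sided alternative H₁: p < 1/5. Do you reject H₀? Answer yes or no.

Exact binomial: n=18, k=10, p₀=1/5=0.2000
P(X≤10) from Σ C(n,i)·p₀^i·(1−p₀)^(n−i)
p-value (one-sided, H₁ less) = 0.99984
At α=0.1: p ≥ α → fail to reject H₀

reject H₀: no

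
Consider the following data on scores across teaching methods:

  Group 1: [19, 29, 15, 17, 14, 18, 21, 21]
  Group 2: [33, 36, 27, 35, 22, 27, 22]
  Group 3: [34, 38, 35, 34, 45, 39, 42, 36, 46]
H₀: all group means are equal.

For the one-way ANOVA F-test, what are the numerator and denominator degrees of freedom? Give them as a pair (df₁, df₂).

k = 3 groups, N = 24 total
df = (k−1, N−k) = (3−1, 24−3) = (2, 21)

degrees of freedom = [2, 21]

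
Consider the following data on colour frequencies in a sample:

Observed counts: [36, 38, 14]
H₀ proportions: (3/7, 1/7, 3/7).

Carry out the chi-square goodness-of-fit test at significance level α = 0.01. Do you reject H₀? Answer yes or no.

reject H₀: yes

n = 88; E_i = n·p_i = [37.71, 12.57, 37.71]
χ² = (36−37.71)²/37.71 + (38−12.57)²/12.57 + (14−37.71)²/37.71 = 66.4242
df = 2
p-value (upper-tail) = 0.00000
At α=0.01: p < α → reject H₀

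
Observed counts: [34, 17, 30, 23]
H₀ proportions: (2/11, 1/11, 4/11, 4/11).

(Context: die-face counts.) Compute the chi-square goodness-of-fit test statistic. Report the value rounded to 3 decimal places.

n = 104; E_i = n·p_i = [18.91, 9.45, 37.82, 37.82]
χ² = (34−18.91)²/18.91 + (17−9.45)²/9.45 + (30−37.82)²/37.82 + (23−37.82)²/37.82 = 25.4880
df = 3

test statistic = 25.488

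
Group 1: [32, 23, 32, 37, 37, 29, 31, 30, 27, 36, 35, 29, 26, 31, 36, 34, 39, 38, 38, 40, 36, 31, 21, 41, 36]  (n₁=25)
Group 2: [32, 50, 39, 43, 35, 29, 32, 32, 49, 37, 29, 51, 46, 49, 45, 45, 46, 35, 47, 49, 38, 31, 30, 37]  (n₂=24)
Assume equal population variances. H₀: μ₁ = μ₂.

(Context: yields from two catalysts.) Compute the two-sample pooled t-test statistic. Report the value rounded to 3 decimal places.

x̄₁=33.000, s₁=5.228, n₁=25
x̄₂=39.833, s₂=7.608, n₂=24
s_p² = [24·5.228² + 23·7.608²]/47 = 42.2837
SE = √(s_p²·(1/25+1/24)) = 1.8583
t = (33.000−39.833)/1.8583 = -3.6773
df = 47

test statistic = -3.677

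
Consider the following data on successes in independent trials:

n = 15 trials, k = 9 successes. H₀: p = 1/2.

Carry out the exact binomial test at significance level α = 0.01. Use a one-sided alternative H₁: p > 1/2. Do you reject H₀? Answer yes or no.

Exact binomial: n=15, k=9, p₀=1/2=0.5000
P(X≥9) from Σ C(n,i)·p₀^i·(1−p₀)^(n−i)
p-value (one-sided, H₁ greater) = 0.30362
At α=0.01: p ≥ α → fail to reject H₀

reject H₀: no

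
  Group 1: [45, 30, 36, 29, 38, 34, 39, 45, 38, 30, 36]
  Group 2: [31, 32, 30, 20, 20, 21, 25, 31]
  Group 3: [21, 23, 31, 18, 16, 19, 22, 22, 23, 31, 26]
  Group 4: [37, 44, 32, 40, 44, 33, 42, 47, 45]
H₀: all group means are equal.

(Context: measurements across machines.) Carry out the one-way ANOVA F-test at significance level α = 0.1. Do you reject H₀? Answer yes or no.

reject H₀: yes

Group means [36.36, 26.25, 22.91, 40.44], grand mean 31.436
SSB = Σnᵢ(x̄ᵢ−x̄)² = 2012.413; SSW = ΣΣ(x−x̄ᵢ)² = 965.177
MSB = 2012.413/3 = 670.8043; MSW = 965.177/35 = 27.5765
F = MSB/MSW = 24.3252
df = (3, 35)
p-value (upper-tail) = 0.00000
At α=0.1: p < α → reject H₀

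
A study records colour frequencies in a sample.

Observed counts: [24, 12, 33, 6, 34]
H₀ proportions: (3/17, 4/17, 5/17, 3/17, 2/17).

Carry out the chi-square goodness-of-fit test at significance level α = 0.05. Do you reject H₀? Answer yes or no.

reject H₀: yes

n = 109; E_i = n·p_i = [19.24, 25.65, 32.06, 19.24, 12.82]
χ² = (24−19.24)²/19.24 + (12−25.65)²/25.65 + (33−32.06)²/32.06 + (6−19.24)²/19.24 + (34−12.82)²/12.82 = 52.5468
df = 4
p-value (upper-tail) = 0.00000
At α=0.05: p < α → reject H₀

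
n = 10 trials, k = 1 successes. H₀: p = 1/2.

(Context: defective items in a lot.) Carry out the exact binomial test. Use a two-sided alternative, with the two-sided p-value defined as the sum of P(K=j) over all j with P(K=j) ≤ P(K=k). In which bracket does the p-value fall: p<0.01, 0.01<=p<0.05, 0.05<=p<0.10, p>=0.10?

p-value bracket: 0.01<=p<0.05

Exact binomial: n=10, k=1, p₀=1/2=0.5000
P(X=j) = C(n,j)·p₀^j·(1−p₀)^(n−j); p = Σ P(X=j) over j with P(X=j) ≤ P(X=1)
p-value (two-sided) = 0.02148
→ bracket: 0.01<=p<0.05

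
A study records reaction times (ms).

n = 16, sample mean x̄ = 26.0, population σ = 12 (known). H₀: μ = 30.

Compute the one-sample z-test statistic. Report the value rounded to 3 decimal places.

SE = σ/√n = 12/√16 = 3.0000
z = (x̄−μ₀)/SE = (26.0−30)/3.0000 = -1.3333

test statistic = -1.333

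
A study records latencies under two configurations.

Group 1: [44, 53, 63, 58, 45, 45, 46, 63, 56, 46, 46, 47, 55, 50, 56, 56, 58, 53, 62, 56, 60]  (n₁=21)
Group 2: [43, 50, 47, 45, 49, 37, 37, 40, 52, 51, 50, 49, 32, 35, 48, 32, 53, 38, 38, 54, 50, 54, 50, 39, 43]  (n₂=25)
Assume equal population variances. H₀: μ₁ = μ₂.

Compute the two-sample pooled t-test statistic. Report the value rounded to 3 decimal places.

x̄₁=53.238, s₁=6.402, n₁=21
x̄₂=44.640, s₂=7.029, n₂=25
s_p² = [20·6.402² + 24·7.029²]/44 = 45.5811
SE = √(s_p²·(1/21+1/25)) = 1.9984
t = (53.238−44.640)/1.9984 = 4.3024
df = 44

test statistic = 4.302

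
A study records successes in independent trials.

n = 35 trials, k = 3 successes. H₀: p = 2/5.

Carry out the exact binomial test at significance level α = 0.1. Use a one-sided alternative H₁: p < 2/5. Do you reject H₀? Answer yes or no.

reject H₀: yes

Exact binomial: n=35, k=3, p₀=2/5=0.4000
P(X≤3) from Σ C(n,i)·p₀^i·(1−p₀)^(n−i)
p-value (one-sided, H₁ less) = 0.00004
At α=0.1: p < α → reject H₀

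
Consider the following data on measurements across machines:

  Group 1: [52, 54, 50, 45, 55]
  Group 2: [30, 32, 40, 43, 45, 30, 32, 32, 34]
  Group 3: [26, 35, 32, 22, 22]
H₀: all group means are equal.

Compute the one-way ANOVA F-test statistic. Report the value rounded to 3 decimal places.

Group means [51.20, 35.33, 27.40], grand mean 37.421
SSB = Σnᵢ(x̄ᵢ−x̄)² = 1490.632; SSW = ΣΣ(x−x̄ᵢ)² = 468.000
MSB = 1490.632/2 = 745.3158; MSW = 468.000/16 = 29.2500
F = MSB/MSW = 25.4809
df = (2, 16)

test statistic = 25.481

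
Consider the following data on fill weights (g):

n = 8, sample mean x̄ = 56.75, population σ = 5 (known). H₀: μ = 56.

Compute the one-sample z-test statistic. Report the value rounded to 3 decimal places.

test statistic = 0.424

SE = σ/√n = 5/√8 = 1.7678
z = (x̄−μ₀)/SE = (56.75−56)/1.7678 = 0.4243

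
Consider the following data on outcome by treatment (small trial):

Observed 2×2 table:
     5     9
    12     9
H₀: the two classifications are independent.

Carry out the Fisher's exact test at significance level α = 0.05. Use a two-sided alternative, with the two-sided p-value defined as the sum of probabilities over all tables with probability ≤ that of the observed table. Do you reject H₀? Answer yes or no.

Margins: r₁=14, r₂=21, c₁=17, c₂=18, n=35
p_obs = C(14,5)·C(21,12)/C(35,17); sum pmf over tables with pmf ≤ p_obs
p-value (two-sided) = 0.30527
At α=0.05: p ≥ α → fail to reject H₀

reject H₀: no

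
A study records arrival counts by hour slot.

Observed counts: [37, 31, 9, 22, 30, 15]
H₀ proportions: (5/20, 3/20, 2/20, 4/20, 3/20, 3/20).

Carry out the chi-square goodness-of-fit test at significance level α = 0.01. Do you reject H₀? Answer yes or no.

n = 144; E_i = n·p_i = [36.00, 21.60, 14.40, 28.80, 21.60, 21.60]
χ² = (37−36.00)²/36.00 + (31−21.60)²/21.60 + (9−14.40)²/14.40 + (22−28.80)²/28.80 + (30−21.60)²/21.60 + (15−21.60)²/21.60 = 13.0324
df = 5
p-value (upper-tail) = 0.02308
At α=0.01: p ≥ α → fail to reject H₀

reject H₀: no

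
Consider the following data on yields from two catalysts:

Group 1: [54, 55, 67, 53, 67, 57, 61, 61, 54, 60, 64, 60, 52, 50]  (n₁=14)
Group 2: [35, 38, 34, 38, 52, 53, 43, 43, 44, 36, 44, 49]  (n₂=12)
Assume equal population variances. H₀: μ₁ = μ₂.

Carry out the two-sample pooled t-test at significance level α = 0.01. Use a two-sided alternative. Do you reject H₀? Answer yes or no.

x̄₁=58.214, s₁=5.480, n₁=14
x̄₂=42.417, s₂=6.459, n₂=12
s_p² = [13·5.480² + 11·6.459²]/24 = 35.3864
SE = √(s_p²·(1/14+1/12)) = 2.3402
t = (58.214−42.417)/2.3402 = 6.7506
df = 24
p-value (two-sided) = 0.00000
At α=0.01: p < α → reject H₀

reject H₀: yes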